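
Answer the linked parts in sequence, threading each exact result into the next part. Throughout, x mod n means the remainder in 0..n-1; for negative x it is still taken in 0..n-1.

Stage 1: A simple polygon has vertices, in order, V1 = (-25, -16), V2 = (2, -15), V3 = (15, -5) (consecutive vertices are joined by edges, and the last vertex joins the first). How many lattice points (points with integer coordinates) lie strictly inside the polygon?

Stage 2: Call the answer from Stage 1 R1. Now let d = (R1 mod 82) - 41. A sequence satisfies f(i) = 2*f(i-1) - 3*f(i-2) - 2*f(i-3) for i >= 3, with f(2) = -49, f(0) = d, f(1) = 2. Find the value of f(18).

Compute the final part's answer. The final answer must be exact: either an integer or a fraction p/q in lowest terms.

-201177

Stage 1: cross terms: (-25*-15 - 2*-16)=407, (2*-5 - 15*-15)=215, (15*-16 - -25*-5)=-365; twice the area = |257| = 257; area = 257/2; boundary points = 1 + 1 + 1 = 3; strictly interior points = area - boundary/2 + 1 = 128; answer 128
Stage 2: R1 = 128; d = 5; f(3) = 2*(-49) - 3*(2) - 2*(5) = -114; iterating: f(3)=-114, f(4)=-85, f(5)=270, f(6)=1023, f(7)=1406, f(8)=-797, f(9)=-7858, f(10)=-16137, f(11)=-7106, f(12)=49915, f(13)=153422, f(14)=171311, f(15)=-217474, f(16)=-1255725, f(17)=-2201650, f(18)=-201177; answer -201177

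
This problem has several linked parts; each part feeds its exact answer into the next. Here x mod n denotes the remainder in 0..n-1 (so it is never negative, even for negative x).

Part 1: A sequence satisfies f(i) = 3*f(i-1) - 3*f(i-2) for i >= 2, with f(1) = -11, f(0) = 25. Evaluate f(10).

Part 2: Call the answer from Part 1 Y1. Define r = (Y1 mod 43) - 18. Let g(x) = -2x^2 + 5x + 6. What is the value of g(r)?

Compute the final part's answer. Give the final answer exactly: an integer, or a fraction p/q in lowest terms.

Part 1: f(2) = 3*(-11) - 3*(25) = -108; iterating: f(2)=-108, f(3)=-291, f(4)=-549, f(5)=-774, f(6)=-675, f(7)=297, f(8)=2916, f(9)=7857, f(10)=14823; answer 14823
Part 2: Y1 = 14823; r = 13; -2*(13)^2 + 5*(13)^1 + 6 = (-338) + (65) + (6) = -267; answer -267

-267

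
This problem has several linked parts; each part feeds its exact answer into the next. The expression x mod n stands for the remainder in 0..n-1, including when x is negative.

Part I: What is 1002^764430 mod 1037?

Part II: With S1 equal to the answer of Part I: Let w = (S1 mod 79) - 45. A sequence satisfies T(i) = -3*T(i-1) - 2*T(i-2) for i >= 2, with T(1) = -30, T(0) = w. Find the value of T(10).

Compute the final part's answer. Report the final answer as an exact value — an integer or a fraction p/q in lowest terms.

Part I: squarings mod 1037: 1002^1=1002, 1002^2=188, 1002^4=86, 1002^8=137, 1002^16=103, 1002^32=239, 1002^64=86, 1002^128=137, 1002^256=103, 1002^512=239, 1002^1024=86, 1002^2048=137, 1002^4096=103, 1002^8192=239, 1002^16384=86, 1002^32768=137, 1002^65536=103, 1002^131072=239, 1002^262144=86, 1002^524288=137; 1002^764430 = 1002^2 * 1002^4 * 1002^8 * 1002^512 * 1002^2048 * 1002^8192 * 1002^32768 * 1002^65536 * 1002^131072 * 1002^524288 = 426 (mod 1037); answer 426
Part II: S1 = 426; w = -14; T(2) = -3*(-30) - 2*(-14) = 118; iterating: T(2)=118, T(3)=-294, T(4)=646, T(5)=-1350, T(6)=2758, T(7)=-5574, T(8)=11206, T(9)=-22470, T(10)=44998; answer 44998

44998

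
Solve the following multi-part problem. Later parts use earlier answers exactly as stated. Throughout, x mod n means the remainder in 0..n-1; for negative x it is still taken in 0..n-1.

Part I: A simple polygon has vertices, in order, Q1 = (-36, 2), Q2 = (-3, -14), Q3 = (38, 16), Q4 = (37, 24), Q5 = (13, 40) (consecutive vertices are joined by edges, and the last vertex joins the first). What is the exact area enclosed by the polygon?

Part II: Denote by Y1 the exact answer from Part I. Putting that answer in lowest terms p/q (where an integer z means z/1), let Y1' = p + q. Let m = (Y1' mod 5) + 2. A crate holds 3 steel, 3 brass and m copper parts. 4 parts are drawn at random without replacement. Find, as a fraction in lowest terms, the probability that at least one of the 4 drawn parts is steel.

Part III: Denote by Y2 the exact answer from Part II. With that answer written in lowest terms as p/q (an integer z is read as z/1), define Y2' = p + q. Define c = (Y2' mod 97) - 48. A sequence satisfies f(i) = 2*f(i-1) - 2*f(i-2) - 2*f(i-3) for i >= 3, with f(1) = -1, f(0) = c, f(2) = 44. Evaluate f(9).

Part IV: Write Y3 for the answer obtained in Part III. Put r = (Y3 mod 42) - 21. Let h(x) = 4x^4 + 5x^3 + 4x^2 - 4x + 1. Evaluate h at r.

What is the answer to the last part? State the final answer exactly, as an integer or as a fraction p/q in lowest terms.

238

Part I: cross terms: (-36*-14 - -3*2)=510, (-3*16 - 38*-14)=484, (38*24 - 37*16)=320, (37*40 - 13*24)=1168, (13*2 - -36*40)=1466; twice the area = |3948| = 3948; area = 1974; answer 1974
Part II: Y1 = 1974; threaded value p + q = 1975; m = 2; total draws C(8,4) = 70; complement C(5,4) = 5; favorable 70 - 5 = 65; P = 13/14; answer 13/14
Part III: Y2 = 13/14; threaded value p + q = 27; c = -21; f(3) = 2*(44) - 2*(-1) - 2*(-21) = 132; iterating: f(3)=132, f(4)=178, f(5)=4, f(6)=-612, f(7)=-1588, f(8)=-1960, f(9)=480; answer 480
Part IV: Y3 = 480; r = -3; 4*(-3)^4 + 5*(-3)^3 + 4*(-3)^2 - 4*(-3)^1 + 1 = (324) + (-135) + (36) + (12) + (1) = 238; answer 238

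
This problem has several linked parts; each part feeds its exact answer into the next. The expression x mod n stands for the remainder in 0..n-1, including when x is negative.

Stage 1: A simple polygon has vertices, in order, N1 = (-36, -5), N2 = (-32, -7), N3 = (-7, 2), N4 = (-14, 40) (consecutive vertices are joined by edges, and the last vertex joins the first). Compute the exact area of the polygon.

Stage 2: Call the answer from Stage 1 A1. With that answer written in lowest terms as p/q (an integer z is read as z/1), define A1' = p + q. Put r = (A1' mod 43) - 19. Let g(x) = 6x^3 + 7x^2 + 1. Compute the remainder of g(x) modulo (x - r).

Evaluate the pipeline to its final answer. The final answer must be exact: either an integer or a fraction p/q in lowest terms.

26369

Stage 1: cross terms: (-36*-7 - -32*-5)=92, (-32*2 - -7*-7)=-113, (-7*40 - -14*2)=-252, (-14*-5 - -36*40)=1510; twice the area = |1237| = 1237; area = 1237/2; answer 1237/2
Stage 2: A1 = 1237/2; threaded value p + q = 1239; r = 16; remainder = value at the root: 6*(16)^3 + 7*(16)^2 + 1 = (24576) + (1792) + (1) = 26369; answer 26369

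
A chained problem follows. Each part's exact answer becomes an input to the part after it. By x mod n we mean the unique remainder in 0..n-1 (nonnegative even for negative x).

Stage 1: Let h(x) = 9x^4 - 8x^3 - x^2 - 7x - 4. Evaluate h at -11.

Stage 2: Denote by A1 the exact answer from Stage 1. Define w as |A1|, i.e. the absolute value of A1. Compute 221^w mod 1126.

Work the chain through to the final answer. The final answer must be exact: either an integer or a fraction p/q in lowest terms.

Stage 1: 9*(-11)^4 - 8*(-11)^3 - 1*(-11)^2 - 7*(-11)^1 - 4 = (131769) + (10648) + (-121) + (77) + (-4) = 142369; answer 142369
Stage 2: A1 = 142369; w = 142369; squarings mod 1126: 221^1=221, 221^2=423, 221^4=1021, 221^8=891, 221^16=51, 221^32=349, 221^64=193, 221^128=91, 221^256=399, 221^512=435, 221^1024=57, 221^2048=997, 221^4096=877, 221^8192=71, 221^16384=537, 221^32768=113, 221^65536=383, 221^131072=309; 221^142369 = 221^1 * 221^32 * 221^1024 * 221^2048 * 221^8192 * 221^131072 = 465 (mod 1126); answer 465

465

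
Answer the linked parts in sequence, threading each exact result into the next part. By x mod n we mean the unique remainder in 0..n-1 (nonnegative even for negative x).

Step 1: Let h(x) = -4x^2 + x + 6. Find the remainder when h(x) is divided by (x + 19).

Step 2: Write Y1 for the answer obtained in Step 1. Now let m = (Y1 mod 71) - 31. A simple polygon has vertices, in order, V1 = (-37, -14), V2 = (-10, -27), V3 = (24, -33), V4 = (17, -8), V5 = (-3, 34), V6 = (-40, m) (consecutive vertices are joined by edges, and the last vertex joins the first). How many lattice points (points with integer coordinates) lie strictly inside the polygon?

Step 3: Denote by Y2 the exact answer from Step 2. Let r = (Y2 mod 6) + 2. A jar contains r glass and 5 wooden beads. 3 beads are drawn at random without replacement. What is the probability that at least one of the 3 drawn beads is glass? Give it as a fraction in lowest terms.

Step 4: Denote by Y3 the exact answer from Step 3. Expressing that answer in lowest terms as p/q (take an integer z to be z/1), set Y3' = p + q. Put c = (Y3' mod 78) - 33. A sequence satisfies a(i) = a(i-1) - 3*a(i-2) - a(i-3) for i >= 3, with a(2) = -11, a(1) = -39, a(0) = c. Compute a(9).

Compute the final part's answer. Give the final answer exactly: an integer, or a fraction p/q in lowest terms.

Step 1: remainder = value at the root: -4*(-19)^2 + 1*(-19)^1 + 6 = (-1444) + (-19) + (6) = -1457; answer -1457
Step 2: Y1 = -1457; m = 3; cross terms: (-37*-27 - -10*-14)=859, (-10*-33 - 24*-27)=978, (24*-8 - 17*-33)=369, (17*34 - -3*-8)=554, (-3*3 - -40*34)=1351, (-40*-14 - -37*3)=671; twice the area = |4782| = 4782; area = 2391; boundary points = 1 + 2 + 1 + 2 + 1 + 1 = 8; strictly interior points = area - boundary/2 + 1 = 2388; answer 2388
Step 3: Y2 = 2388; r = 2; total draws C(7,3) = 35; complement C(5,3) = 10; favorable 35 - 10 = 25; P = 5/7; answer 5/7
Step 4: Y3 = 5/7; threaded value p + q = 12; c = -21; a(3) = 1*(-11) - 3*(-39) - 1*(-21) = 127; iterating: a(3)=127, a(4)=199, a(5)=-171, a(6)=-895, a(7)=-581, a(8)=2275, a(9)=4913; answer 4913

4913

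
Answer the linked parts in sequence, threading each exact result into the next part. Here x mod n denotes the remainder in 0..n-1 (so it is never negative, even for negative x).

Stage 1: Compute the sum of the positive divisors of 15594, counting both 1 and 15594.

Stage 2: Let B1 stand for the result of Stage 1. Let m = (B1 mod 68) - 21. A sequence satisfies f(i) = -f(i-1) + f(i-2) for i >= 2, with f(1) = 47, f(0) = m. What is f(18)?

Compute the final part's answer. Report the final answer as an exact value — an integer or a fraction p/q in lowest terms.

-65553

Stage 1: 15594 = 2 * 3 * 23 * 113; sigma = (1 + 2) * (1 + 3) * (1 + 23) * (1 + 113) = 3 * 4 * 24 * 114 = 32832; answer 32832
Stage 2: B1 = 32832; m = 35; f(2) = -1*(47) + 1*(35) = -12; iterating: f(2)=-12, f(3)=59, f(4)=-71, f(5)=130, f(6)=-201, f(7)=331, f(8)=-532, f(9)=863, f(10)=-1395, f(11)=2258, f(12)=-3653, f(13)=5911, f(14)=-9564, f(15)=15475, f(16)=-25039, f(17)=40514, f(18)=-65553; answer -65553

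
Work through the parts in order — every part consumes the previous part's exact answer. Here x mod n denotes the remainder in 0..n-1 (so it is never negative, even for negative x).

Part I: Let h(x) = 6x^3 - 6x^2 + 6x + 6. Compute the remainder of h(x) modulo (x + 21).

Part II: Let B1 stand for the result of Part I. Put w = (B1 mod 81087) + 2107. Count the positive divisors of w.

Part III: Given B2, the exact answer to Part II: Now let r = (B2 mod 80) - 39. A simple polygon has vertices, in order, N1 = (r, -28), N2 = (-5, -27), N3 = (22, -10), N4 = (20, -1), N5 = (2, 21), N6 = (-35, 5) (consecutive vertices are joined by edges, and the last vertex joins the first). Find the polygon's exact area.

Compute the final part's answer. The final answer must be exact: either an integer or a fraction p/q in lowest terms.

3821/2

Part I: remainder = value at the root: 6*(-21)^3 - 6*(-21)^2 + 6*(-21)^1 + 6 = (-55566) + (-2646) + (-126) + (6) = -58332; answer -58332
Part II: B1 = -58332; w = 24862; 24862 = 2 * 31 * 401; number of divisors = (1+1) * (1+1) * (1+1) = 8; answer 8
Part III: B2 = 8; r = -31; cross terms: (-31*-27 - -5*-28)=697, (-5*-10 - 22*-27)=644, (22*-1 - 20*-10)=178, (20*21 - 2*-1)=422, (2*5 - -35*21)=745, (-35*-28 - -31*5)=1135; twice the area = |3821| = 3821; area = 3821/2; answer 3821/2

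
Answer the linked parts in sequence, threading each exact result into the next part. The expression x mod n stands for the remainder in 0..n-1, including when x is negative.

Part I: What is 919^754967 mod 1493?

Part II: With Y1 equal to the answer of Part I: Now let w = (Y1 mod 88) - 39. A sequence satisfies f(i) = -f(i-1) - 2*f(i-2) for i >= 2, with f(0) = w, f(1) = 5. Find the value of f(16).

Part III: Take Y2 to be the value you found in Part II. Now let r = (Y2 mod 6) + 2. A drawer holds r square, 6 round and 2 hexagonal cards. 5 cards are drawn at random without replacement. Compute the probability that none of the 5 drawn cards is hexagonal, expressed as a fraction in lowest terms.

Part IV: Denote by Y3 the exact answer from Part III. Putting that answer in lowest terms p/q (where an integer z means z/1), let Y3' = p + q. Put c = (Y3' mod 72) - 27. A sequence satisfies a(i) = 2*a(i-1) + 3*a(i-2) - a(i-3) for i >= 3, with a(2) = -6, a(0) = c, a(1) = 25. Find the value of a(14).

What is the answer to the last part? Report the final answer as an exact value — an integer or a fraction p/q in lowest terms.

2303274

Part I: squarings mod 1493: 919^1=919, 919^2=1016, 919^4=593, 919^8=794, 919^16=390, 919^32=1307, 919^64=257, 919^128=357, 919^256=544, 919^512=322, 919^1024=667, 919^2048=1468, 919^4096=625, 919^8192=952, 919^16384=53, 919^32768=1316, 919^65536=1469, 919^131072=576, 919^262144=330, 919^524288=1404; 919^754967 = 919^1 * 919^2 * 919^4 * 919^16 * 919^256 * 919^1024 * 919^32768 * 919^65536 * 919^131072 * 919^524288 = 197 (mod 1493); answer 197
Part II: Y1 = 197; w = -18; f(2) = -1*(5) - 2*(-18) = 31; iterating: f(2)=31, f(3)=-41, f(4)=-21, f(5)=103, f(6)=-61, f(7)=-145, f(8)=267, f(9)=23, f(10)=-557, f(11)=511, f(12)=603, f(13)=-1625, f(14)=419, f(15)=2831, f(16)=-3669; answer -3669
Part III: Y2 = -3669; r = 5; total draws C(13,5) = 1287; favorable C(11,5) = 462; P = 14/39; answer 14/39
Part IV: Y3 = 14/39; threaded value p + q = 53; c = 26; a(3) = 2*(-6) + 3*(25) - 1*(26) = 37; iterating: a(3)=37, a(4)=31, a(5)=179, a(6)=414, a(7)=1334, a(8)=3731, a(9)=11050, a(10)=31959, a(11)=93337, a(12)=271501, a(13)=791054, a(14)=2303274; answer 2303274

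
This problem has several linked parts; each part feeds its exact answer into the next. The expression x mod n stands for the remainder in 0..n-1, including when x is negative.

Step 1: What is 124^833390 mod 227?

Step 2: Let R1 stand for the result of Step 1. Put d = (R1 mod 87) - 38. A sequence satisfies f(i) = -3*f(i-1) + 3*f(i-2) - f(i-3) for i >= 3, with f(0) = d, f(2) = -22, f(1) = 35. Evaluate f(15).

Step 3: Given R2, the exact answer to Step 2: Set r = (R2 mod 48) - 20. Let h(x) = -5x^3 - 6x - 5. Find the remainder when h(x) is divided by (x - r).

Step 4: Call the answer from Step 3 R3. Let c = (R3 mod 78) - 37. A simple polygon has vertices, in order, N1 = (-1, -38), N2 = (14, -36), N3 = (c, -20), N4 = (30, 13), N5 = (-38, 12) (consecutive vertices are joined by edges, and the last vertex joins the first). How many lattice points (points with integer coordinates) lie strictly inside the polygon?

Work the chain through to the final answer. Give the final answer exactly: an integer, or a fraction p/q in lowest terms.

Step 1: squarings mod 227: 124^1=124, 124^2=167, 124^4=195, 124^8=116, 124^16=63, 124^32=110, 124^64=69, 124^128=221, 124^256=36, 124^512=161, 124^1024=43, 124^2048=33, 124^4096=181, 124^8192=73, 124^16384=108, 124^32768=87, 124^65536=78, 124^131072=182, 124^262144=209, 124^524288=97; 124^833390 = 124^2 * 124^4 * 124^8 * 124^32 * 124^64 * 124^256 * 124^512 * 124^1024 * 124^4096 * 124^8192 * 124^32768 * 124^262144 * 124^524288 = 221 (mod 227); answer 221
Step 2: R1 = 221; d = 9; f(3) = -3*(-22) + 3*(35) - 1*(9) = 162; iterating: f(3)=162, f(4)=-587, f(5)=2269, f(6)=-8730, f(7)=33584, f(8)=-129211, f(9)=497115, f(10)=-1912562, f(11)=7358242, f(12)=-28309527, f(13)=108915869, f(14)=-419034430, f(15)=1612160424; answer 1612160424
Step 3: R2 = 1612160424; r = 4; remainder = value at the root: -5*(4)^3 - 6*(4)^1 - 5 = (-320) + (-24) + (-5) = -349; answer -349
Step 4: R3 = -349; c = 4; cross terms: (-1*-36 - 14*-38)=568, (14*-20 - 4*-36)=-136, (4*13 - 30*-20)=652, (30*12 - -38*13)=854, (-38*-38 - -1*12)=1456; twice the area = |3394| = 3394; area = 1697; boundary points = 1 + 2 + 1 + 1 + 1 = 6; strictly interior points = area - boundary/2 + 1 = 1695; answer 1695

1695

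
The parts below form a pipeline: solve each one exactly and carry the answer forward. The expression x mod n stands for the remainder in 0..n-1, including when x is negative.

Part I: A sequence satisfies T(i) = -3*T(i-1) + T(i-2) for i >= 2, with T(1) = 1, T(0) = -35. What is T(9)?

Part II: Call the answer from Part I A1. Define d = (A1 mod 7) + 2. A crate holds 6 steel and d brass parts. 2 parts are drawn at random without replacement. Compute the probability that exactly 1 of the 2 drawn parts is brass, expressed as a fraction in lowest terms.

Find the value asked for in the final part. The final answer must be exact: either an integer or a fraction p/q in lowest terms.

Part I: T(2) = -3*(1) + 1*(-35) = -38; iterating: T(2)=-38, T(3)=115, T(4)=-383, T(5)=1264, T(6)=-4175, T(7)=13789, T(8)=-45542, T(9)=150415; answer 150415
Part II: A1 = 150415; d = 8; total draws C(14,2) = 91; favorable C(8,1)*C(6,1) = 48; P = 48/91; answer 48/91

48/91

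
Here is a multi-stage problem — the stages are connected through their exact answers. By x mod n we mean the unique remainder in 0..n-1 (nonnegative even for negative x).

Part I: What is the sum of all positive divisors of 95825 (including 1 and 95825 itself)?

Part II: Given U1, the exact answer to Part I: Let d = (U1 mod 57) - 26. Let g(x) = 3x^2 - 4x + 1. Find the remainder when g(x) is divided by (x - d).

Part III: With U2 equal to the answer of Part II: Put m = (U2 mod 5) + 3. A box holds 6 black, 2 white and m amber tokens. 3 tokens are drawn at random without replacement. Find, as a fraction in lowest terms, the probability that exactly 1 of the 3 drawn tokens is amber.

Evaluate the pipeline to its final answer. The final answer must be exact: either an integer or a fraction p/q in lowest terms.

28/55

Part I: 95825 = 5^2 * 3833; sigma = (1 + 5 + 25) * (1 + 3833) = 31 * 3834 = 118854; answer 118854
Part II: U1 = 118854; d = -17; remainder = value at the root: 3*(-17)^2 - 4*(-17)^1 + 1 = (867) + (68) + (1) = 936; answer 936
Part III: U2 = 936; m = 4; total draws C(12,3) = 220; favorable C(4,1)*C(8,2) = 112; P = 28/55; answer 28/55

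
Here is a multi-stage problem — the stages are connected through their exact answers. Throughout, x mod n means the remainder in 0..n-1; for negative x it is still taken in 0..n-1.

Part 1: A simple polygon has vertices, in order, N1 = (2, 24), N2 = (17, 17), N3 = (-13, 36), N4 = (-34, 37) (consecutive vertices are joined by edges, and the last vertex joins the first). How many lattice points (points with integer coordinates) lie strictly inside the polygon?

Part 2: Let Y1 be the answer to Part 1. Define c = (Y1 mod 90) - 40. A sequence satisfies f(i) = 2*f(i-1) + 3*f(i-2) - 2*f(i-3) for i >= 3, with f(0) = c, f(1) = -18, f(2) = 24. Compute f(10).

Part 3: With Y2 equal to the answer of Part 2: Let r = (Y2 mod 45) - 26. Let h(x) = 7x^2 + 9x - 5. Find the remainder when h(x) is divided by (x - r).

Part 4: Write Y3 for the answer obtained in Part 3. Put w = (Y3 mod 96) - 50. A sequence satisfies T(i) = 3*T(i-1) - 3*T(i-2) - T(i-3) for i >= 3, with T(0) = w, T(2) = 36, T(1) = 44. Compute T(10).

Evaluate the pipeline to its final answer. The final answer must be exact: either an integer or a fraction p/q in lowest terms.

10216

Part 1: cross terms: (2*17 - 17*24)=-374, (17*36 - -13*17)=833, (-13*37 - -34*36)=743, (-34*24 - 2*37)=-890; twice the area = |312| = 312; area = 156; boundary points = 1 + 1 + 1 + 1 = 4; strictly interior points = area - boundary/2 + 1 = 155; answer 155
Part 2: Y1 = 155; c = 25; f(3) = 2*(24) + 3*(-18) - 2*(25) = -56; iterating: f(3)=-56, f(4)=-4, f(5)=-224, f(6)=-348, f(7)=-1360, f(8)=-3316, f(9)=-10016, f(10)=-27260; answer -27260
Part 3: Y2 = -27260; r = -16; remainder = value at the root: 7*(-16)^2 + 9*(-16)^1 - 5 = (1792) + (-144) + (-5) = 1643; answer 1643
Part 4: Y3 = 1643; w = -39; T(3) = 3*(36) - 3*(44) - 1*(-39) = 15; iterating: T(3)=15, T(4)=-107, T(5)=-402, T(6)=-900, T(7)=-1387, T(8)=-1059, T(9)=1884, T(10)=10216; answer 10216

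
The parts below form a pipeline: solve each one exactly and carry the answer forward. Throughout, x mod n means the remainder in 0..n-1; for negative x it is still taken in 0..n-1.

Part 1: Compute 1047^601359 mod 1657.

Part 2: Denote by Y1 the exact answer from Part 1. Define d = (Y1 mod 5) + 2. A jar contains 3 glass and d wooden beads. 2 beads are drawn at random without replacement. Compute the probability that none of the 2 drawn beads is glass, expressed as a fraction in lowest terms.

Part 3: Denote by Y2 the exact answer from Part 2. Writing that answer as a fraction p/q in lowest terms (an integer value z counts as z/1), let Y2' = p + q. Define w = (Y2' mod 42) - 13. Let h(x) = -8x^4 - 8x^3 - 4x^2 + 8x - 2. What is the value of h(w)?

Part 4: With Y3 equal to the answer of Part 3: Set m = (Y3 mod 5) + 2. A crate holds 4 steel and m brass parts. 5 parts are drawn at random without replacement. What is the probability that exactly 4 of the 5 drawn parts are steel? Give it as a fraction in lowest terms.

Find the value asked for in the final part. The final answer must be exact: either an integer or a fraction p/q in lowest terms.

Part 1: squarings mod 1657: 1047^1=1047, 1047^2=932, 1047^4=356, 1047^8=804, 1047^16=186, 1047^32=1456, 1047^64=633, 1047^128=1352, 1047^256=233, 1047^512=1265, 1047^1024=1220, 1047^2048=414, 1047^4096=725, 1047^8192=356, 1047^16384=804, 1047^32768=186, 1047^65536=1456, 1047^131072=633, 1047^262144=1352, 1047^524288=233; 1047^601359 = 1047^1 * 1047^2 * 1047^4 * 1047^8 * 1047^256 * 1047^1024 * 1047^2048 * 1047^8192 * 1047^65536 * 1047^524288 = 610 (mod 1657); answer 610
Part 2: Y1 = 610; d = 2; total draws C(5,2) = 10; favorable C(2,2) = 1; P = 1/10; answer 1/10
Part 3: Y2 = 1/10; threaded value p + q = 11; w = -2; -8*(-2)^4 - 8*(-2)^3 - 4*(-2)^2 + 8*(-2)^1 - 2 = (-128) + (64) + (-16) + (-16) + (-2) = -98; answer -98
Part 4: Y3 = -98; m = 4; total draws C(8,5) = 56; favorable C(4,4)*C(4,1) = 4; P = 1/14; answer 1/14

1/14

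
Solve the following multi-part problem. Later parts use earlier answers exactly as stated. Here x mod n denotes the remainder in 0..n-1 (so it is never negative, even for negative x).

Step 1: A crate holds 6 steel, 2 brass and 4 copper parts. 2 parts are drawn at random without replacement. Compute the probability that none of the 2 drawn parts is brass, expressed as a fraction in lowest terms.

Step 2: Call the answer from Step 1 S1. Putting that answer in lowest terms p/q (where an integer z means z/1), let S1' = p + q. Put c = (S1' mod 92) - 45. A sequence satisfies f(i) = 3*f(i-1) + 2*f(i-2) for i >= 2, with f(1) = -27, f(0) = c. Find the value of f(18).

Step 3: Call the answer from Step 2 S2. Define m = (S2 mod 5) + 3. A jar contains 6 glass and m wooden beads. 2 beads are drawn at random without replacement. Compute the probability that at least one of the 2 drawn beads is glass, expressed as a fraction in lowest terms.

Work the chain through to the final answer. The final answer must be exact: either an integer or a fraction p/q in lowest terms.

Step 1: total draws C(12,2) = 66; favorable C(10,2) = 45; P = 15/22; answer 15/22
Step 2: S1 = 15/22; threaded value p + q = 37; c = -8; f(2) = 3*(-27) + 2*(-8) = -97; iterating: f(2)=-97, f(3)=-345, f(4)=-1229, f(5)=-4377, f(6)=-15589, f(7)=-55521, f(8)=-197741, f(9)=-704265, f(10)=-2508277, f(11)=-8933361, f(12)=-31816637, f(13)=-113316633, f(14)=-403583173, f(15)=-1437382785, f(16)=-5119314701, f(17)=-18232709673, f(18)=-64936758421; answer -64936758421
Step 3: S2 = -64936758421; m = 7; total draws C(13,2) = 78; complement C(7,2) = 21; favorable 78 - 21 = 57; P = 19/26; answer 19/26

19/26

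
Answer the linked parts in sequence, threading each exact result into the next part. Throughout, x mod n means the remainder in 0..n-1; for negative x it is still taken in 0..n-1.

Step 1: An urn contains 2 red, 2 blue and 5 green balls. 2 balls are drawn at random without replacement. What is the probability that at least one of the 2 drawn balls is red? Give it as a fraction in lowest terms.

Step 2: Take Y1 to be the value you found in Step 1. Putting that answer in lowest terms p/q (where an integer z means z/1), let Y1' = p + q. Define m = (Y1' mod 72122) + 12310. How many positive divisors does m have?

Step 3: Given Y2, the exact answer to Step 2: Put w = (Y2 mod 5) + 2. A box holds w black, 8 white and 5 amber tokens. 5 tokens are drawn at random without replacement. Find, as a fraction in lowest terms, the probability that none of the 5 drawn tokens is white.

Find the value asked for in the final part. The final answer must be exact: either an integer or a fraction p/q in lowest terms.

1/34

Step 1: total draws C(9,2) = 36; complement C(7,2) = 21; favorable 36 - 21 = 15; P = 5/12; answer 5/12
Step 2: Y1 = 5/12; threaded value p + q = 17; m = 12327; 12327 = 3 * 7 * 587; number of divisors = (1+1) * (1+1) * (1+1) = 8; answer 8
Step 3: Y2 = 8; w = 5; total draws C(18,5) = 8568; favorable C(10,5) = 252; P = 1/34; answer 1/34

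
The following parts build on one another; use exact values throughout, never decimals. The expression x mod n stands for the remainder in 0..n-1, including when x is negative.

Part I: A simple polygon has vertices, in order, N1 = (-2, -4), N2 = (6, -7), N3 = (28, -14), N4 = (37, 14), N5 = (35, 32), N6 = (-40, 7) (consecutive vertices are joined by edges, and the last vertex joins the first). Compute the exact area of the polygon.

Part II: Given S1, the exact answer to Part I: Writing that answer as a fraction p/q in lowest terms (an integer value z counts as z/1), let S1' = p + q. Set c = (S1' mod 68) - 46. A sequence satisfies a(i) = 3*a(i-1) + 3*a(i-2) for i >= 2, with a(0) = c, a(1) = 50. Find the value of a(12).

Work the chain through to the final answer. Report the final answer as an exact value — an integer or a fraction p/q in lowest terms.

Part I: cross terms: (-2*-7 - 6*-4)=38, (6*-14 - 28*-7)=112, (28*14 - 37*-14)=910, (37*32 - 35*14)=694, (35*7 - -40*32)=1525, (-40*-4 - -2*7)=174; twice the area = |3453| = 3453; area = 3453/2; answer 3453/2
Part II: S1 = 3453/2; threaded value p + q = 3455; c = 9; a(2) = 3*(50) + 3*(9) = 177; iterating: a(2)=177, a(3)=681, a(4)=2574, a(5)=9765, a(6)=37017, a(7)=140346, a(8)=532089, a(9)=2017305, a(10)=7648182, a(11)=28996461, a(12)=109933929; answer 109933929

109933929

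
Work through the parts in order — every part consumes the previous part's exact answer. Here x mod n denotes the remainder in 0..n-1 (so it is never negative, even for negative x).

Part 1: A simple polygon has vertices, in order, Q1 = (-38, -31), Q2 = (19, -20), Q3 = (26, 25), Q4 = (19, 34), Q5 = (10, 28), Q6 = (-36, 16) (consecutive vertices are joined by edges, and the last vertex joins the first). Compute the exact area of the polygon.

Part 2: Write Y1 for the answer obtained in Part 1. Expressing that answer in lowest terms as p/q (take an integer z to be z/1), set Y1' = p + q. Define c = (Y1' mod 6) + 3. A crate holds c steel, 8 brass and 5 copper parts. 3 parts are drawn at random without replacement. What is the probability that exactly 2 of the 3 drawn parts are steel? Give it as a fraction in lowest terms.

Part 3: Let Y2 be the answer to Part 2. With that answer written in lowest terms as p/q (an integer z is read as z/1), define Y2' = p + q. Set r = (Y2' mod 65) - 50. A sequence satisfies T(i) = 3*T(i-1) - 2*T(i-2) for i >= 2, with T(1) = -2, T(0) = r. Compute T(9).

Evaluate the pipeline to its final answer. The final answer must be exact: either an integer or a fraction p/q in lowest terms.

-3062

Part 1: cross terms: (-38*-20 - 19*-31)=1349, (19*25 - 26*-20)=995, (26*34 - 19*25)=409, (19*28 - 10*34)=192, (10*16 - -36*28)=1168, (-36*-31 - -38*16)=1724; twice the area = |5837| = 5837; area = 5837/2; answer 5837/2
Part 2: Y1 = 5837/2; threaded value p + q = 5839; c = 4; total draws C(17,3) = 680; favorable C(4,2)*C(13,1) = 78; P = 39/340; answer 39/340
Part 3: Y2 = 39/340; threaded value p + q = 379; r = 4; T(2) = 3*(-2) - 2*(4) = -14; iterating: T(2)=-14, T(3)=-38, T(4)=-86, T(5)=-182, T(6)=-374, T(7)=-758, T(8)=-1526, T(9)=-3062; answer -3062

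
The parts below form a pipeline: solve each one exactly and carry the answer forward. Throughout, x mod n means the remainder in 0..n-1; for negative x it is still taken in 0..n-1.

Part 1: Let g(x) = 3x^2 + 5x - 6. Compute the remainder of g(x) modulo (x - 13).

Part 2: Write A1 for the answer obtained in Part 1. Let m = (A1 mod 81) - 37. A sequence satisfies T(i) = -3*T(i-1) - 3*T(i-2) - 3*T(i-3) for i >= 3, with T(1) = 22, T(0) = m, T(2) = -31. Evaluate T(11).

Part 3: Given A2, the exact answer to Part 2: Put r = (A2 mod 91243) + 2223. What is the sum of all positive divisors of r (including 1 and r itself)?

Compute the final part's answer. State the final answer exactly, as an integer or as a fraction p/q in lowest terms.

44550

Part 1: remainder = value at the root: 3*(13)^2 + 5*(13)^1 - 6 = (507) + (65) + (-6) = 566; answer 566
Part 2: A1 = 566; m = 43; T(3) = -3*(-31) - 3*(22) - 3*(43) = -102; iterating: T(3)=-102, T(4)=333, T(5)=-600, T(6)=1107, T(7)=-2520, T(8)=6039, T(9)=-13878, T(10)=31077, T(11)=-69714; answer -69714
Part 3: A2 = -69714; r = 23752; 23752 = 2^3 * 2969; sigma = (1 + 2 + 4 + 8) * (1 + 2969) = 15 * 2970 = 44550; answer 44550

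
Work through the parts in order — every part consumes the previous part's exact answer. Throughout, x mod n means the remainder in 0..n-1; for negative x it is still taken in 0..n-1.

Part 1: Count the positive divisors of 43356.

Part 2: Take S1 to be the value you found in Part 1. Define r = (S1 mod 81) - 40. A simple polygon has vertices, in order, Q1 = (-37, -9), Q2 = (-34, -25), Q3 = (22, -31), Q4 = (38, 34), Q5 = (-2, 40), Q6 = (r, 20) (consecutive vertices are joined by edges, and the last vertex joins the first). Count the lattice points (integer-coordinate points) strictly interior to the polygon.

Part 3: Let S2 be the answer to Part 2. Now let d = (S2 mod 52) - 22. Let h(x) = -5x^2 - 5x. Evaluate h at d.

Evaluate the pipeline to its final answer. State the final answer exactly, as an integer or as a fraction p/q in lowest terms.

Part 1: 43356 = 2^2 * 3 * 3613; number of divisors = (2+1) * (1+1) * (1+1) = 12; answer 12
Part 2: S1 = 12; r = -28; cross terms: (-37*-25 - -34*-9)=619, (-34*-31 - 22*-25)=1604, (22*34 - 38*-31)=1926, (38*40 - -2*34)=1588, (-2*20 - -28*40)=1080, (-28*-9 - -37*20)=992; twice the area = |7809| = 7809; area = 7809/2; boundary points = 1 + 2 + 1 + 2 + 2 + 1 = 9; strictly interior points = area - boundary/2 + 1 = 3901; answer 3901
Part 3: S2 = 3901; d = -21; -5*(-21)^2 - 5*(-21)^1 = (-2205) + (105) = -2100; answer -2100

-2100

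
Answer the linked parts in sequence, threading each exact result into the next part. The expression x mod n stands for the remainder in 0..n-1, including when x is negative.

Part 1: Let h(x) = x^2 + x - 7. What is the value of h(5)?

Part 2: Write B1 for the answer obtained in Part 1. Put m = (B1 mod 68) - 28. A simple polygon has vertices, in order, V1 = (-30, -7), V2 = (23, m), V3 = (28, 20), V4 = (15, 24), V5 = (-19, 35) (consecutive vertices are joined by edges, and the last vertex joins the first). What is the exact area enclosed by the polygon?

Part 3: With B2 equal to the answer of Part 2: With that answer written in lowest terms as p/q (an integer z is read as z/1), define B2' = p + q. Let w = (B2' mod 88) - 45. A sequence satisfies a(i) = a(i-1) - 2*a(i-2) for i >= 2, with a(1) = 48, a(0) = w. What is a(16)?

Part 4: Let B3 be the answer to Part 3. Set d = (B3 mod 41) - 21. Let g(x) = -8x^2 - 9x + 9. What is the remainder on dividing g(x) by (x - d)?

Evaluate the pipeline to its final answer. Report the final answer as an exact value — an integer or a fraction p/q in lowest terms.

-431

Part 1: 1*(5)^2 + 1*(5)^1 - 7 = (25) + (5) + (-7) = 23; answer 23
Part 2: B1 = 23; m = -5; cross terms: (-30*-5 - 23*-7)=311, (23*20 - 28*-5)=600, (28*24 - 15*20)=372, (15*35 - -19*24)=981, (-19*-7 - -30*35)=1183; twice the area = |3447| = 3447; area = 3447/2; answer 3447/2
Part 3: B2 = 3447/2; threaded value p + q = 3449; w = -28; a(2) = 1*(48) - 2*(-28) = 104; iterating: a(2)=104, a(3)=8, a(4)=-200, a(5)=-216, a(6)=184, a(7)=616, a(8)=248, a(9)=-984, a(10)=-1480, a(11)=488, a(12)=3448, a(13)=2472, a(14)=-4424, a(15)=-9368, a(16)=-520; answer -520
Part 4: B3 = -520; d = -8; remainder = value at the root: -8*(-8)^2 - 9*(-8)^1 + 9 = (-512) + (72) + (9) = -431; answer -431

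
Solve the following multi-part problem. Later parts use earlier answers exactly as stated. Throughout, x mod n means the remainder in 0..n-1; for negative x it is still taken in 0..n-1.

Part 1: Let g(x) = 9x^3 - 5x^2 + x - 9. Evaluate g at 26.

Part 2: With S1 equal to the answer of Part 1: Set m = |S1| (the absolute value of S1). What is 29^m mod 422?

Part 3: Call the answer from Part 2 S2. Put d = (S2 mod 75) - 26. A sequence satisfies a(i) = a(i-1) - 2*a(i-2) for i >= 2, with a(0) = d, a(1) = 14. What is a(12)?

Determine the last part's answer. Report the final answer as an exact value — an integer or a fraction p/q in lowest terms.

1182

Part 1: 9*(26)^3 - 5*(26)^2 + 1*(26)^1 - 9 = (158184) + (-3380) + (26) + (-9) = 154821; answer 154821
Part 2: S1 = 154821; m = 154821; squarings mod 422: 29^1=29, 29^2=419, 29^4=9, 29^8=81, 29^16=231, 29^32=189, 29^64=273, 29^128=257, 29^256=217, 29^512=247, 29^1024=241, 29^2048=267, 29^4096=393, 29^8192=419, 29^16384=9, 29^32768=81, 29^65536=231, 29^131072=189; 29^154821 = 29^1 * 29^4 * 29^64 * 29^128 * 29^1024 * 29^2048 * 29^4096 * 29^16384 * 29^131072 = 89 (mod 422); answer 89
Part 3: S2 = 89; d = -12; a(2) = 1*(14) - 2*(-12) = 38; iterating: a(2)=38, a(3)=10, a(4)=-66, a(5)=-86, a(6)=46, a(7)=218, a(8)=126, a(9)=-310, a(10)=-562, a(11)=58, a(12)=1182; answer 1182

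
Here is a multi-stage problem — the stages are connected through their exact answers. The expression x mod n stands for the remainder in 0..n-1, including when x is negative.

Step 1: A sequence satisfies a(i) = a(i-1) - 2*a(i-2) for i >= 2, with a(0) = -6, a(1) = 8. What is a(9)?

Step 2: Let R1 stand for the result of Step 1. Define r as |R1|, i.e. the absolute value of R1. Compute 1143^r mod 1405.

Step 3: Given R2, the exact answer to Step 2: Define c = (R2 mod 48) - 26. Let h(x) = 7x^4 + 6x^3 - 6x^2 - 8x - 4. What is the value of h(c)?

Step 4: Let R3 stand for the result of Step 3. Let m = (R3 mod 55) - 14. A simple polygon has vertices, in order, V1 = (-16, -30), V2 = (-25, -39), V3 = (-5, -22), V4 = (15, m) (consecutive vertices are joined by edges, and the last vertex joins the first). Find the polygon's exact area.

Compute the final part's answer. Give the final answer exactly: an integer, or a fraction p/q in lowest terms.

16

Step 1: a(2) = 1*(8) - 2*(-6) = 20; iterating: a(2)=20, a(3)=4, a(4)=-36, a(5)=-44, a(6)=28, a(7)=116, a(8)=60, a(9)=-172; answer -172
Step 2: R1 = -172; r = 172; squarings mod 1405: 1143^1=1143, 1143^2=1204, 1143^4=1061, 1143^8=316, 1143^16=101, 1143^32=366, 1143^64=481, 1143^128=941; 1143^172 = 1143^4 * 1143^8 * 1143^32 * 1143^128 = 196 (mod 1405); answer 196
Step 3: R2 = 196; c = -22; 7*(-22)^4 + 6*(-22)^3 - 6*(-22)^2 - 8*(-22)^1 - 4 = (1639792) + (-63888) + (-2904) + (176) + (-4) = 1573172; answer 1573172
Step 4: R3 = 1573172; m = -7; cross terms: (-16*-39 - -25*-30)=-126, (-25*-22 - -5*-39)=355, (-5*-7 - 15*-22)=365, (15*-30 - -16*-7)=-562; twice the area = |32| = 32; area = 16; answer 16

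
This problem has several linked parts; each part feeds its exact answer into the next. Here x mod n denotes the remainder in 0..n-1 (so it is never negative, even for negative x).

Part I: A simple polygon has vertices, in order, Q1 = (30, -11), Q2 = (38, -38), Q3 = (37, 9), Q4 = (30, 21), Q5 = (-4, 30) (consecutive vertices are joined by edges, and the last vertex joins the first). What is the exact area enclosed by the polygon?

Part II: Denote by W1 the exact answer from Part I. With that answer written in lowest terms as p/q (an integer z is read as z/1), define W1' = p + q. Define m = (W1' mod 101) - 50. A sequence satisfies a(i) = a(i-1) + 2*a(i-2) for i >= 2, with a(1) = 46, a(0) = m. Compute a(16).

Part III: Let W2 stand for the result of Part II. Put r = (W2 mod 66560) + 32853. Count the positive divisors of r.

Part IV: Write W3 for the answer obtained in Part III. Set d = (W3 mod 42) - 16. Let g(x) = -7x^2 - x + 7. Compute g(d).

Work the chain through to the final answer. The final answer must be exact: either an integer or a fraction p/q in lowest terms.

-989

Part I: cross terms: (30*-38 - 38*-11)=-722, (38*9 - 37*-38)=1748, (37*21 - 30*9)=507, (30*30 - -4*21)=984, (-4*-11 - 30*30)=-856; twice the area = |1661| = 1661; area = 1661/2; answer 1661/2
Part II: W1 = 1661/2; threaded value p + q = 1663; m = -3; a(2) = 1*(46) + 2*(-3) = 40; iterating: a(2)=40, a(3)=132, a(4)=212, a(5)=476, a(6)=900, a(7)=1852, a(8)=3652, a(9)=7356, a(10)=14660, a(11)=29372, a(12)=58692, a(13)=117436, a(14)=234820, a(15)=469692, a(16)=939332; answer 939332
Part III: W2 = 939332; r = 40345; 40345 = 5 * 8069; number of divisors = (1+1) * (1+1) = 4; answer 4
Part IV: W3 = 4; d = -12; -7*(-12)^2 - 1*(-12)^1 + 7 = (-1008) + (12) + (7) = -989; answer -989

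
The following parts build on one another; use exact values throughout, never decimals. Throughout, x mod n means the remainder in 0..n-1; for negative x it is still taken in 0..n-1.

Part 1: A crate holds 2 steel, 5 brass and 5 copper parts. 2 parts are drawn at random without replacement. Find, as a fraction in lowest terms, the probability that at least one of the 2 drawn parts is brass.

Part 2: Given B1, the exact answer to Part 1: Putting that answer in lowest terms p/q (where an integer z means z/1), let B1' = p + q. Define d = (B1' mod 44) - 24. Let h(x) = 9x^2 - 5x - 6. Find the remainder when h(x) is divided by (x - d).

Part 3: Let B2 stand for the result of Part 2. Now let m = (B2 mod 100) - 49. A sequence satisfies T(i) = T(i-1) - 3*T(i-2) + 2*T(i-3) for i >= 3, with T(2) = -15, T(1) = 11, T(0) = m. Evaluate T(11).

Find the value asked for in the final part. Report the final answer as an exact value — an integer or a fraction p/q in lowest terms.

Part 1: total draws C(12,2) = 66; complement C(7,2) = 21; favorable 66 - 21 = 45; P = 15/22; answer 15/22
Part 2: B1 = 15/22; threaded value p + q = 37; d = 13; remainder = value at the root: 9*(13)^2 - 5*(13)^1 - 6 = (1521) + (-65) + (-6) = 1450; answer 1450
Part 3: B2 = 1450; m = 1; T(3) = 1*(-15) - 3*(11) + 2*(1) = -46; iterating: T(3)=-46, T(4)=21, T(5)=129, T(6)=-26, T(7)=-371, T(8)=-35, T(9)=1026, T(10)=389, T(11)=-2759; answer -2759

-2759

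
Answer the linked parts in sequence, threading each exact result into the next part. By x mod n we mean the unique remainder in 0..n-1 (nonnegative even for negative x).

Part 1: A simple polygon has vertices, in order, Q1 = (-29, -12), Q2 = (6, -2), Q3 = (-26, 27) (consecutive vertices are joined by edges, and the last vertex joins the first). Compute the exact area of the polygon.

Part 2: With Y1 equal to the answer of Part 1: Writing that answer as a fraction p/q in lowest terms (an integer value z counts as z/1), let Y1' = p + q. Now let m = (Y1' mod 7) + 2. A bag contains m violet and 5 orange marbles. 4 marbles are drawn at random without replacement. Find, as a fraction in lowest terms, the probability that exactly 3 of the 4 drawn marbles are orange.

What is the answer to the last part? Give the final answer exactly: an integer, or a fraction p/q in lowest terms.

Part 1: cross terms: (-29*-2 - 6*-12)=130, (6*27 - -26*-2)=110, (-26*-12 - -29*27)=1095; twice the area = |1335| = 1335; area = 1335/2; answer 1335/2
Part 2: Y1 = 1335/2; threaded value p + q = 1337; m = 2; total draws C(7,4) = 35; favorable C(5,3)*C(2,1) = 20; P = 4/7; answer 4/7

4/7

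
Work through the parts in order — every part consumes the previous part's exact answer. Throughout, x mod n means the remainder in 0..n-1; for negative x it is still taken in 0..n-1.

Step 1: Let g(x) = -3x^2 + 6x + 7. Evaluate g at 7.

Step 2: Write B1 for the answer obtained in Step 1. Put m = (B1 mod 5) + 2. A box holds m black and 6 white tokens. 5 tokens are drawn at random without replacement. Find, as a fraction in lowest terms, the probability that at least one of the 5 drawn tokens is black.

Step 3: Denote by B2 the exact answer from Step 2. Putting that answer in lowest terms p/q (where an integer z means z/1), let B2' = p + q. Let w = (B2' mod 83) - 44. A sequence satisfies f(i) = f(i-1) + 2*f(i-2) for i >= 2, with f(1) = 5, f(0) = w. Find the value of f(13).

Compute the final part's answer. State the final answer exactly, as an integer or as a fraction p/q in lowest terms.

-106465

Step 1: -3*(7)^2 + 6*(7)^1 + 7 = (-147) + (42) + (7) = -98; answer -98
Step 2: B1 = -98; m = 4; total draws C(10,5) = 252; complement C(6,5) = 6; favorable 252 - 6 = 246; P = 41/42; answer 41/42
Step 3: B2 = 41/42; threaded value p + q = 83; w = -44; f(2) = 1*(5) + 2*(-44) = -83; iterating: f(2)=-83, f(3)=-73, f(4)=-239, f(5)=-385, f(6)=-863, f(7)=-1633, f(8)=-3359, f(9)=-6625, f(10)=-13343, f(11)=-26593, f(12)=-53279, f(13)=-106465; answer -106465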